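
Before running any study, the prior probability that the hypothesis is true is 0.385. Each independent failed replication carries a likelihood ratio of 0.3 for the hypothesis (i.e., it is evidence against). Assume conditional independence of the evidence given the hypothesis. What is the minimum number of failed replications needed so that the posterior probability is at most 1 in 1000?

Prior odds = 0.385/0.615 = 77/123.
Likelihood ratio per failed replication = 0.3.
Target odds: 0.001 ÷ 0.999 = 1/999.
Need (77/123) × 0.3ⁿ ≤ 1/999, i.e. 0.3ⁿ ≤ 41/25641.
0.3⁵ = 243/100000 is still above 41/25641 but 0.3⁶ = 729/1000000 is at or below it, so n = 6.

6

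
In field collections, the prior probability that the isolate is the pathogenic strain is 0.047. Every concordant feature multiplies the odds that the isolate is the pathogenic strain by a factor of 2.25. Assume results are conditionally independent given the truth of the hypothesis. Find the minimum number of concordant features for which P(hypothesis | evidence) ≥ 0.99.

10

Prior odds = 0.047/0.953 = 47/953.
Likelihood ratio per concordant feature = 2.25.
Target odds: 0.99 ÷ 0.01 = 99.
Need (47/953) × 2.25ⁿ ≥ 99, i.e. 2.25ⁿ ≥ 94347/47.
2.25⁹ = 387420489/262144 falls short of 94347/47 but 2.25¹⁰ ≈3325.26 reaches it, so n = 10.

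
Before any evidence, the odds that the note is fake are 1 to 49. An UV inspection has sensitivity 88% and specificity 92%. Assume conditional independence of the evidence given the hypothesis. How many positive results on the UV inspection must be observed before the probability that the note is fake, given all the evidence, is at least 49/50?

Prior odds = 1/49.
False-positive rate = 1 − 0.92 = 0.08; likelihood ratio of a positive = 0.88/0.08 = 11.
Target odds: 0.98 ÷ 0.02 = 49.
Need (1/49) × 11ⁿ ≥ 49, i.e. 11ⁿ ≥ 2401.
11³ = 1331 falls short of 2401 but 11⁴ = 14641 reaches it, so n = 4.

4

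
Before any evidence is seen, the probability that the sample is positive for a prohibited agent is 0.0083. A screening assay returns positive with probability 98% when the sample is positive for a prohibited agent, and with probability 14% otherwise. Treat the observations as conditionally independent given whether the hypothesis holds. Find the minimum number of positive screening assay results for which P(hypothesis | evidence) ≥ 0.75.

4

Prior odds: 0.0083 ÷ 0.9917 = 83/9917.
Likelihood ratio of a positive result = 0.98/0.14 = 7.
Target odds: 0.75 ÷ 0.25 = 3.
Require 7ⁿ ≥ 3 ÷ (83/9917) = 29751/83.
7³ = 343 falls short of 29751/83 but 7⁴ = 2401 reaches it, so n = 4.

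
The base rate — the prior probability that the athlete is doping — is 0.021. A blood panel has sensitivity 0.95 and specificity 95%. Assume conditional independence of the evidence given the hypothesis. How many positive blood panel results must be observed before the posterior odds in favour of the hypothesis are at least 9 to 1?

3

Prior odds = 0.021/0.979 = 21/979.
False-positive rate = 1 − 0.95 = 0.05; likelihood ratio of a positive = 0.95/0.05 = 19.
Target odds = 9.
Need (21/979) × 19ⁿ ≥ 9, i.e. 19ⁿ ≥ 2937/7.
19² = 361 falls short of 2937/7 but 19³ = 6859 reaches it, so n = 3.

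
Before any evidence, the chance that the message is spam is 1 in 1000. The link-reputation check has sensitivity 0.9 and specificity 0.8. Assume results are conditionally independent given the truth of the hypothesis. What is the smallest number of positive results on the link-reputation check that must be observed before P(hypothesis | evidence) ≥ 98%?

8

Prior odds: 0.001 ÷ 0.999 = 1/999.
False-positive rate = 1 − 0.8 = 0.2; likelihood ratio of a positive = 0.9/0.2 = 4.5.
Target posterior odds = 0.98/0.02 = 49.
Need (1/999) × 4.5ⁿ ≥ 49, i.e. 4.5ⁿ ≥ 48951.
4.5⁷ = 4782969/128 falls short of 48951 but 4.5⁸ = 43046721/256 reaches it, so n = 8.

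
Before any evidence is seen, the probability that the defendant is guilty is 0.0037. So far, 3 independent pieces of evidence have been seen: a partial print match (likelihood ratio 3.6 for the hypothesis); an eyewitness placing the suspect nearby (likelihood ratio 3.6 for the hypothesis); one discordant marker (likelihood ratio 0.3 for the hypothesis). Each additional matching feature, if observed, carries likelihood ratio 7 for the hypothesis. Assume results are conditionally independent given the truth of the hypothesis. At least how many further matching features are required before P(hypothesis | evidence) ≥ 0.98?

5

Prior odds = 0.0037/0.9963 = 37/9963.
Combined Bayes factor of the evidence already in hand = 3.6 × 3.6 × 0.3 = 3.888.
Odds after that evidence = (37/9963) × 3.888 = 74/5125.
Target odds = 0.98/0.02 = 49.
Need 7ⁿ ≥ 49 ÷ (74/5125) = 251125/74.
7⁴ = 2401 falls short of 251125/74 but 7⁵ = 16807 reaches it, so n = 5.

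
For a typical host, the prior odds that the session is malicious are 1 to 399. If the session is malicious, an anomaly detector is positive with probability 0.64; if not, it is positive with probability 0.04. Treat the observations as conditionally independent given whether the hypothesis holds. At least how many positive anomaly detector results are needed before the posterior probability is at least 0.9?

3

Prior odds = 1/399.
Likelihood ratio of a positive = 0.64/0.04 = 16.
Target posterior odds = 0.9/0.1 = 9.
Need (1/399) × 16ⁿ ≥ 9, i.e. 16ⁿ ≥ 3591.
16² = 256 falls short of 3591 but 16³ = 4096 reaches it, so n = 3.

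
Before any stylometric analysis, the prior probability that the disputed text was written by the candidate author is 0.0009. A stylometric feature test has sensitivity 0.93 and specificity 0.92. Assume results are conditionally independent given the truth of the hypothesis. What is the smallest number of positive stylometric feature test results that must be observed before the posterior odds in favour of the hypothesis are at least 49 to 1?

Prior odds: 0.0009 ÷ 0.9991 = 9/9991.
False-positive rate = 1 − 0.92 = 0.08; likelihood ratio of a positive = 0.93/0.08 = 11.625.
Target odds = 49.
Need (9/9991) × 11.625ⁿ ≥ 49, i.e. 11.625ⁿ ≥ 489559/9.
11.625⁴ = 74805201/4096 falls short of 489559/9 but 11.625⁵ ≈212307 reaches it, so n = 5.

5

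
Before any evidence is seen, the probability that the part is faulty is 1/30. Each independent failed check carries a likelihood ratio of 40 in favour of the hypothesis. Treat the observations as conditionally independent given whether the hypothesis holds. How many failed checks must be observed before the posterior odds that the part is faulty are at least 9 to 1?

Prior odds: (1/30) ÷ (29/30) = 1/29.
Likelihood ratio per failed check = 40.
Target odds = 9.
Need (1/29) × 40ⁿ ≥ 9, i.e. 40ⁿ ≥ 261.
40¹ = 40 falls short of 261 but 40² = 1600 reaches it, so n = 2.

2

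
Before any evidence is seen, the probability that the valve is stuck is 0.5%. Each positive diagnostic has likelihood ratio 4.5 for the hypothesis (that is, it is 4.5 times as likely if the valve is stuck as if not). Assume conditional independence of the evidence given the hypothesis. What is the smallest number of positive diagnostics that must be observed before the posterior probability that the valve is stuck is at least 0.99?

7

Prior odds: 0.005 ÷ 0.995 = 1/199.
Likelihood ratio per positive diagnostic = 4.5.
Target posterior odds = 0.99/0.01 = 99.
Need (1/199) × 4.5ⁿ ≥ 99, i.e. 4.5ⁿ ≥ 19701.
4.5⁶ = 8303.765625 falls short of 19701 but 4.5⁷ = 4782969/128 reaches it, so n = 7.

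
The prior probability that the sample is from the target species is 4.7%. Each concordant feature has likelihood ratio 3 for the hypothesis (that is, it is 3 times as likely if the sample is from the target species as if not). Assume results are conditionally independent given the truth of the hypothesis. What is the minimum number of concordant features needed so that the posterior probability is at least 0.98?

Prior odds: 0.047 ÷ 0.953 = 47/953.
Likelihood ratio per concordant feature = 3.
Target odds: 0.98 ÷ 0.02 = 49.
Require 3ⁿ ≥ 49 ÷ (47/953) = 46697/47.
3⁶ = 729 falls short of 46697/47 but 3⁷ = 2187 reaches it, so n = 7.

7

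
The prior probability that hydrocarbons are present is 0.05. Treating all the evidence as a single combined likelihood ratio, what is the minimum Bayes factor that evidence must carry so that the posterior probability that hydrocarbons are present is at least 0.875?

Prior odds = 0.05/0.95 = 1/19.
Target odds = 0.875/0.125 = 7.
Required Bayes factor = 7 ÷ (1/19) = 133.

133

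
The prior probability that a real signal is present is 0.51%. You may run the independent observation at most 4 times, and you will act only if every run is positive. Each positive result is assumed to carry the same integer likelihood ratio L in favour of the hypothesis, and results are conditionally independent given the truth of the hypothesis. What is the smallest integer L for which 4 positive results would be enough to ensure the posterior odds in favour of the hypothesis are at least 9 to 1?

Prior odds = 0.0051/0.9949 = 51/9949.
Target odds = 9.
Need L⁴ ≥ 9 ÷ (51/9949) = 29847/17.
6⁴ = 1296 < 29847/17 ≤ 2401 = 7⁴, so L = 7.

7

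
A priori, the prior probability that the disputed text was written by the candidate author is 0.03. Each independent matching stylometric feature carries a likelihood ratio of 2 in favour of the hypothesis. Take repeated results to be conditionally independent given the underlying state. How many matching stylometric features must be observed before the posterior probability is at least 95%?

10

Prior odds = 0.03/0.97 = 3/97.
Likelihood ratio per matching stylometric feature = 2.
Target odds: 0.95 ÷ 0.05 = 19.
Require 2ⁿ ≥ 19 ÷ (3/97) = 1843/3.
2⁹ = 512 falls short of 1843/3 but 2¹⁰ = 1024 reaches it, so n = 10.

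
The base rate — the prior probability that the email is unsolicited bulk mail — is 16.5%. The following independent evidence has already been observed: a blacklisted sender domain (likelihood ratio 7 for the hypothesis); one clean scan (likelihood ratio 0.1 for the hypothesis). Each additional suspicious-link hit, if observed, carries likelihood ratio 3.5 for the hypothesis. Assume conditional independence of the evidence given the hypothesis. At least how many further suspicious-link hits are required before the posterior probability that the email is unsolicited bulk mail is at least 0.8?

Prior odds = 0.165/0.835 = 33/167.
Combined Bayes factor of the evidence already in hand = 7 × 0.1 = 0.7.
Odds after that evidence = (33/167) × 0.7 = 231/1670.
Target odds = 0.8/0.2 = 4.
Need 3.5ⁿ ≥ 4 ÷ (231/1670) = 6680/231.
3.5² = 12.25 falls short of 6680/231 but 3.5³ = 42.875 reaches it, so n = 3.

3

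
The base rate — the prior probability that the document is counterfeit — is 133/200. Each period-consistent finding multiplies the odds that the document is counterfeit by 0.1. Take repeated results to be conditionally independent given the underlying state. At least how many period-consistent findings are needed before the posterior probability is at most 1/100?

Prior odds = 0.665/0.335 = 133/67.
Likelihood ratio per period-consistent finding = 0.1.
Target posterior odds = 0.01/0.99 = 1/99.
Need (133/67) × 0.1ⁿ ≤ 1/99, i.e. 0.1ⁿ ≤ 67/13167.
0.1² = 0.01 is still above 67/13167 but 0.1³ = 0.001 is at or below it, so n = 3.

3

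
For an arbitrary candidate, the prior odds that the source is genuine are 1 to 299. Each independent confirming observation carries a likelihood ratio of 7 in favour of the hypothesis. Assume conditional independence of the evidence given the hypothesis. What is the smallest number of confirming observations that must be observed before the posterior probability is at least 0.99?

6

Prior odds = 1/299.
Likelihood ratio per confirming observation = 7.
Target odds: 0.99 ÷ 0.01 = 99.
Require 7ⁿ ≥ 99 ÷ (1/299) = 29601.
7⁵ = 16807 falls short of 29601 but 7⁶ = 117649 reaches it, so n = 6.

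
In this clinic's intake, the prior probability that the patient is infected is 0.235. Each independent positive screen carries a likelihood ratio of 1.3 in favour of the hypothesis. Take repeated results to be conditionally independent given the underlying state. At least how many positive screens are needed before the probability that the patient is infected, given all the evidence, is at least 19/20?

Prior odds = 0.235/0.765 = 47/153.
Likelihood ratio per positive screen = 1.3.
Target posterior odds = 0.95/0.05 = 19.
Need (47/153) × 1.3ⁿ ≥ 19, i.e. 1.3ⁿ ≥ 2907/47.
1.3¹⁵ ≈51.1859 falls short of 2907/47 but 1.3¹⁶ ≈66.5417 reaches it, so n = 16.

16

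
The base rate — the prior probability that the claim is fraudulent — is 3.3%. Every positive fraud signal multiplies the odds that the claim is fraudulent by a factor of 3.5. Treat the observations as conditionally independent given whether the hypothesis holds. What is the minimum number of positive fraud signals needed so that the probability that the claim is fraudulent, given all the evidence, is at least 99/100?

7

Prior odds: 0.033 ÷ 0.967 = 33/967.
Likelihood ratio per positive fraud signal = 3.5.
Target odds: 0.99 ÷ 0.01 = 99.
Require 3.5ⁿ ≥ 99 ÷ (33/967) = 2901.
3.5⁶ = 1838.265625 falls short of 2901 but 3.5⁷ = 823543/128 reaches it, so n = 7.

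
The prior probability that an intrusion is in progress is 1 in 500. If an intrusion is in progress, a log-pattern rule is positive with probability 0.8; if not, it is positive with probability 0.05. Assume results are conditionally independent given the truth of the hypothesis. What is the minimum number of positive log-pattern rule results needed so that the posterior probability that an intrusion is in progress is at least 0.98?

4

Prior odds: 0.002 ÷ 0.998 = 1/499.
Likelihood ratio of a positive = 0.8/0.05 = 16.
Target posterior odds = 0.98/0.02 = 49.
Require 16ⁿ ≥ 49 ÷ (1/499) = 24451.
16³ = 4096 falls short of 24451 but 16⁴ = 65536 reaches it, so n = 4.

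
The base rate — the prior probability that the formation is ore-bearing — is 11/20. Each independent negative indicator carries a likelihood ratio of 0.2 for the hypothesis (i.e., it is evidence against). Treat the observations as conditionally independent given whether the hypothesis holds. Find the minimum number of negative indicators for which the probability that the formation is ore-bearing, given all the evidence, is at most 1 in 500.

4

Prior odds = 0.55/0.45 = 11/9.
Likelihood ratio per negative indicator = 0.2.
Target odds: 0.002 ÷ 0.998 = 1/499.
Need (11/9) × 0.2ⁿ ≤ 1/499, i.e. 0.2ⁿ ≤ 9/5489.
0.2³ = 0.008 is still above 9/5489 but 0.2⁴ = 0.0016 is at or below it, so n = 4.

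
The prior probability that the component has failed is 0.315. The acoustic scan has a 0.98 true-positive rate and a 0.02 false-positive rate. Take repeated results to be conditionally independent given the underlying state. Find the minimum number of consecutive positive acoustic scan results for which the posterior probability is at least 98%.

Prior odds: 0.315 ÷ 0.685 = 63/137.
Likelihood ratio of a positive result = 0.98/0.02 = 49.
Target odds: 0.98 ÷ 0.02 = 49.
Require 49ⁿ ≥ 49 ÷ (63/137) = 959/9.
49¹ = 49 falls short of 959/9 but 49² = 2401 reaches it, so n = 2.

2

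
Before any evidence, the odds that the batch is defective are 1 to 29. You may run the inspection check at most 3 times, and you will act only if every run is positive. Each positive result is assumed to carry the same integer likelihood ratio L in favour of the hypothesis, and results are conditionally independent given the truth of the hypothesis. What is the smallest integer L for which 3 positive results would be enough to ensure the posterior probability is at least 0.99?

Prior odds = 1/29.
Target odds = 0.99/0.01 = 99.
Need L³ ≥ 99 ÷ (1/29) = 2871.
14³ = 2744 < 2871 ≤ 3375 = 15³, so L = 15.

15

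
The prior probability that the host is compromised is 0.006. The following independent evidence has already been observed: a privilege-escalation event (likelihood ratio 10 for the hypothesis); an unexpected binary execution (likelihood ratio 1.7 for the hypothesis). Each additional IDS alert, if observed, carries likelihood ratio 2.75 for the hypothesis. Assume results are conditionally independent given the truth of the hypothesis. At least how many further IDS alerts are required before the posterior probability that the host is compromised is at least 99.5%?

8

Prior odds = 0.006/0.994 = 3/497.
Combined Bayes factor of the evidence already in hand = 10 × 1.7 = 17.
Odds after that evidence = (3/497) × 17 = 51/497.
Target odds = 0.995/0.005 = 199.
Need 2.75ⁿ ≥ 199 ÷ (51/497) = 98903/51.
2.75⁷ = 19487171/16384 falls short of 98903/51 but 2.75⁸ = 214358881/65536 reaches it, so n = 8.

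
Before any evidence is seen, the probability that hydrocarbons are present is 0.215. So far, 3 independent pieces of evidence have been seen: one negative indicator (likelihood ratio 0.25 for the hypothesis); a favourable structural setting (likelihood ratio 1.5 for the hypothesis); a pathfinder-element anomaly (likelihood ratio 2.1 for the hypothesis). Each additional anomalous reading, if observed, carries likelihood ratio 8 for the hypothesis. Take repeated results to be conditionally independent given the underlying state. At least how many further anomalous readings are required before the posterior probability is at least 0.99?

3

Prior odds = 0.215/0.785 = 43/157.
Combined Bayes factor of the evidence already in hand = 0.25 × 1.5 × 2.1 = 0.7875.
Odds after that evidence = (43/157) × 0.7875 = 2709/12560.
Target odds = 0.99/0.01 = 99.
Need 8ⁿ ≥ 99 ÷ (2709/12560) = 138160/301.
8² = 64 falls short of 138160/301 but 8³ = 512 reaches it, so n = 3.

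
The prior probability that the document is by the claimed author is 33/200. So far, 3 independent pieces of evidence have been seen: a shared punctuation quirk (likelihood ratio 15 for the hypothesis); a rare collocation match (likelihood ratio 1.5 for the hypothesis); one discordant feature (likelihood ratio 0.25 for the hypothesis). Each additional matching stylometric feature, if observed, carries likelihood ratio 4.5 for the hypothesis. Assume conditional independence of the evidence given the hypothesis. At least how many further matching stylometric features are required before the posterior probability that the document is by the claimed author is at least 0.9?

2

Prior odds = 0.165/0.835 = 33/167.
Combined Bayes factor of the evidence already in hand = 15 × 1.5 × 0.25 = 5.625.
Odds after that evidence = (33/167) × 5.625 = 1485/1336.
Target odds = 0.9/0.1 = 9.
Need 4.5ⁿ ≥ 9 ÷ (1485/1336) = 1336/165.
4.5¹ = 4.5 falls short of 1336/165 but 4.5² = 20.25 reaches it, so n = 2.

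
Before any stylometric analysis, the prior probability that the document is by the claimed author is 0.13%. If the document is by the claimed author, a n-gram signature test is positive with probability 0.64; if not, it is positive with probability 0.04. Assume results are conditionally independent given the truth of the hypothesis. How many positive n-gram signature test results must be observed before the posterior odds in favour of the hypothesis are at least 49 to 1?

Prior odds = 0.0013/0.9987 = 13/9987.
Likelihood ratio of a positive = 0.64/0.04 = 16.
Target odds = 49.
Need (13/9987) × 16ⁿ ≥ 49, i.e. 16ⁿ ≥ 489363/13.
16³ = 4096 falls short of 489363/13 but 16⁴ = 65536 reaches it, so n = 4.

4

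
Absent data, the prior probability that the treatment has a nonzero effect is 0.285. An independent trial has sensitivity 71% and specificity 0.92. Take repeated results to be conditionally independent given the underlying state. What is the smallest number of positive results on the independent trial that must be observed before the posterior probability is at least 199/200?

3

Prior odds = 0.285/0.715 = 57/143.
False-positive rate = 1 − 0.92 = 0.08; likelihood ratio of a positive = 0.71/0.08 = 8.875.
Target odds: 0.995 ÷ 0.005 = 199.
Require 8.875ⁿ ≥ 199 ÷ (57/143) = 28457/57.
8.875² = 78.765625 falls short of 28457/57 but 8.875³ = 357911/512 reaches it, so n = 3.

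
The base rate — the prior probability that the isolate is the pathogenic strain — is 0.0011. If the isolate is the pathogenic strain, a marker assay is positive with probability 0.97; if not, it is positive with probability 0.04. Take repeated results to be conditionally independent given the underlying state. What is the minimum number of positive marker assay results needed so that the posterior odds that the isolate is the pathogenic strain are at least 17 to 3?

Prior odds: 0.0011 ÷ 0.9989 = 11/9989.
Likelihood ratio of a positive = 0.97/0.04 = 24.25.
Target odds = 17/3.
Need (11/9989) × 24.25ⁿ ≥ 17/3, i.e. 24.25ⁿ ≥ 169813/33.
24.25² = 588.0625 falls short of 169813/33 but 24.25³ = 912673/64 reaches it, so n = 3.

3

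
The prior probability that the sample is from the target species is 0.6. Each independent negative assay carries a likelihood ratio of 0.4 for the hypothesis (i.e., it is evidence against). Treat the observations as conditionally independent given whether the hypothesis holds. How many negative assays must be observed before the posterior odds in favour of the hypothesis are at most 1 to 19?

4

Prior odds: 0.6 ÷ 0.4 = 1.5.
Likelihood ratio per negative assay = 0.4.
Target odds = 1/19.
Require 0.4ⁿ ≤ 1/19 ÷ 1.5 = 2/57.
0.4³ = 0.064 is still above 2/57 but 0.4⁴ = 0.0256 is at or below it, so n = 4.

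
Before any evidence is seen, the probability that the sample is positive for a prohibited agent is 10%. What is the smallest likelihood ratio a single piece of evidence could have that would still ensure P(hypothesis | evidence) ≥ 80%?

36

Prior odds = 0.1/0.9 = 1/9.
Target odds = 0.8/0.2 = 4.
Required Bayes factor = 4 ÷ (1/9) = 36.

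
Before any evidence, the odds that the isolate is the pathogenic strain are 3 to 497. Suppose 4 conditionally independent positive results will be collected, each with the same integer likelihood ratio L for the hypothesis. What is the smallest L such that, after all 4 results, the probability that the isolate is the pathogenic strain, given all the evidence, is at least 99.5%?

14

Prior odds = 3/497.
Target odds = 0.995/0.005 = 199.
Need L⁴ ≥ 199 ÷ (3/497) = 98903/3.
13⁴ = 28561 < 98903/3 ≤ 38416 = 14⁴, so L = 14.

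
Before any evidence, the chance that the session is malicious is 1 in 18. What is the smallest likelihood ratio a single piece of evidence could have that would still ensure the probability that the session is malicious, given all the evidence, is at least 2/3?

Prior odds = (1/18)/(17/18) = 1/17.
Target odds = (2/3)/(1/3) = 2.
Required Bayes factor = 2 ÷ (1/17) = 34.

34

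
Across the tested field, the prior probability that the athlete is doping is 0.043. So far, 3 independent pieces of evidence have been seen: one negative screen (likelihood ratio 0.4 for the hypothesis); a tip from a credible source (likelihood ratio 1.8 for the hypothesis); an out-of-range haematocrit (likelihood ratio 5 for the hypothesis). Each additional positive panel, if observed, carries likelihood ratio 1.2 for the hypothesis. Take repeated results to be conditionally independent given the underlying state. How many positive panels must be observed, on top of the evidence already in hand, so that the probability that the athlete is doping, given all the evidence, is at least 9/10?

Prior odds = 0.043/0.957 = 43/957.
Combined Bayes factor of the evidence already in hand = 0.4 × 1.8 × 5 = 3.6.
Odds after that evidence = (43/957) × 3.6 = 258/1595.
Target odds = 0.9/0.1 = 9.
Need 1.2ⁿ ≥ 9 ÷ (258/1595) = 4785/86.
1.2²² ≈55.2061 falls short of 4785/86 but 1.2²³ ≈66.2474 reaches it, so n = 23.

23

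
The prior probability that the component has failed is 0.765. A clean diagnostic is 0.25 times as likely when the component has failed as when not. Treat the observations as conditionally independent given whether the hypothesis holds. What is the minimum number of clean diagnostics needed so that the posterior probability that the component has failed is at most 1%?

Prior odds = 0.765/0.235 = 153/47.
Likelihood ratio per clean diagnostic = 0.25.
Target posterior odds = 0.01/0.99 = 1/99.
Need (153/47) × 0.25ⁿ ≤ 1/99, i.e. 0.25ⁿ ≤ 47/15147.
0.25⁴ = 0.00390625 is still above 47/15147 but 0.25⁵ = 1/1024 is at or below it, so n = 5.

5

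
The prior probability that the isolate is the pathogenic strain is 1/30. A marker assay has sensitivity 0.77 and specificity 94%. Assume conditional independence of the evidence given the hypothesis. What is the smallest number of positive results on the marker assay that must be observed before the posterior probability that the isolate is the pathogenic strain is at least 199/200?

4

Prior odds: (1/30) ÷ (29/30) = 1/29.
False-positive rate = 1 − 0.94 = 0.06; likelihood ratio of a positive = 0.77/0.06 = 77/6.
Target odds: 0.995 ÷ 0.005 = 199.
Require (77/6)ⁿ ≥ 199 ÷ (1/29) = 5771.
(77/6)³ = 456533/216 falls short of 5771 but (77/6)⁴ = 35153041/1296 reaches it, so n = 4.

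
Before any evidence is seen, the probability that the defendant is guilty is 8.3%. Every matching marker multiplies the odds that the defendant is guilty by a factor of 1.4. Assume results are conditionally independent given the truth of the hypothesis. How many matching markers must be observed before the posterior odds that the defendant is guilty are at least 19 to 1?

16

Prior odds: 0.083 ÷ 0.917 = 83/917.
Likelihood ratio per matching marker = 1.4.
Target odds = 19.
Require 1.4ⁿ ≥ 19 ÷ (83/917) = 17423/83.
1.4¹⁵ ≈155.568 falls short of 17423/83 but 1.4¹⁶ ≈217.795 reaches it, so n = 16.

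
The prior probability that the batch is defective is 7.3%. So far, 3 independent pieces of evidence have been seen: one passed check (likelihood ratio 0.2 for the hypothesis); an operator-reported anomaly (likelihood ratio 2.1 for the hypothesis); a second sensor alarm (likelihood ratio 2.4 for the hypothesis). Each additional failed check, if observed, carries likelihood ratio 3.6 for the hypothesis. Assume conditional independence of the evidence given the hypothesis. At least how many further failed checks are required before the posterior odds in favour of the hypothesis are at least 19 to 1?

Prior odds = 0.073/0.927 = 73/927.
Combined Bayes factor of the evidence already in hand = 0.2 × 2.1 × 2.4 = 1.008.
Odds after that evidence = (73/927) × 1.008 = 1022/12875.
Target odds = 19.
Need 3.6ⁿ ≥ 19 ÷ (1022/12875) = 244625/1022.
3.6⁴ = 167.9616 falls short of 244625/1022 but 3.6⁵ = 604.66176 reaches it, so n = 5.

5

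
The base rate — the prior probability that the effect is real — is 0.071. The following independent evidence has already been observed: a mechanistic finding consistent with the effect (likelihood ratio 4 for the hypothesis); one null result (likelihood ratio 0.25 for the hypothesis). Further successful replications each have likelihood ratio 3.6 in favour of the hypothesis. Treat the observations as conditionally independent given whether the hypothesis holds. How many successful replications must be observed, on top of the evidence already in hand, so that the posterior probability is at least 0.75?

Prior odds = 0.071/0.929 = 71/929.
Combined Bayes factor of the evidence already in hand = 4 × 0.25 = 1.
Odds after that evidence = (71/929) × 1 = 71/929.
Target odds = 0.75/0.25 = 3.
Need 3.6ⁿ ≥ 3 ÷ (71/929) = 2787/71.
3.6² = 12.96 falls short of 2787/71 but 3.6³ = 46.656 reaches it, so n = 3.

3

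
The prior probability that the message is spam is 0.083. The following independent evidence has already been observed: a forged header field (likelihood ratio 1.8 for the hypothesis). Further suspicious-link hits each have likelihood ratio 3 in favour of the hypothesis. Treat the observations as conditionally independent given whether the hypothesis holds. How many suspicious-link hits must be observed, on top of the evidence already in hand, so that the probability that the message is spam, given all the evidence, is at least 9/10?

4

Prior odds = 0.083/0.917 = 83/917.
Bayes factor of the evidence already in hand = 1.8.
Odds after that evidence = (83/917) × 1.8 = 747/4585.
Target odds = 0.9/0.1 = 9.
Need 3ⁿ ≥ 9 ÷ (747/4585) = 4585/83.
3³ = 27 falls short of 4585/83 but 3⁴ = 81 reaches it, so n = 4.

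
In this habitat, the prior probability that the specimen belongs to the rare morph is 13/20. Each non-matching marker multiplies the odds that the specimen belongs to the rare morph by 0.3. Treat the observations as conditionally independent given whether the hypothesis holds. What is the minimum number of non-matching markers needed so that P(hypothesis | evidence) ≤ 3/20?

Prior odds: 0.65 ÷ 0.35 = 13/7.
Likelihood ratio per non-matching marker = 0.3.
Target odds: 0.15 ÷ 0.85 = 3/17.
Need (13/7) × 0.3ⁿ ≤ 3/17, i.e. 0.3ⁿ ≤ 21/221.
0.3¹ = 0.3 is still above 21/221 but 0.3² = 0.09 is at or below it, so n = 2.

2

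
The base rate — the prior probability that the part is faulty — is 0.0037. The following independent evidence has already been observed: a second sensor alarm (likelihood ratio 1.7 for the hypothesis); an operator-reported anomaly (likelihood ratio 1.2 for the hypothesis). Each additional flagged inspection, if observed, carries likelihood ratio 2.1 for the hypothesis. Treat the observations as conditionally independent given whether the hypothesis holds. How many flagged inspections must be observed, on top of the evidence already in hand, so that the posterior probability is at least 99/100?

13

Prior odds = 0.0037/0.9963 = 37/9963.
Combined Bayes factor of the evidence already in hand = 1.7 × 1.2 = 2.04.
Odds after that evidence = (37/9963) × 2.04 = 629/83025.
Target odds = 0.99/0.01 = 99.
Need 2.1ⁿ ≥ 99 ÷ (629/83025) = 8219475/629.
2.1¹² ≈7355.83 falls short of 8219475/629 but 2.1¹³ ≈15447.2 reaches it, so n = 13.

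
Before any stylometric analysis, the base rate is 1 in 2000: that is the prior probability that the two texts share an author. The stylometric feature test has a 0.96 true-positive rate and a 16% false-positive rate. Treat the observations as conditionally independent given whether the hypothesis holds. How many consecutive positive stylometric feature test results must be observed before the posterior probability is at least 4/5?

6

Prior odds: 0.0005 ÷ 0.9995 = 1/1999.
Likelihood ratio of a positive result = 0.96/0.16 = 6.
Target odds: 0.8 ÷ 0.2 = 4.
Require 6ⁿ ≥ 4 ÷ (1/1999) = 7996.
6⁵ = 7776 falls short of 7996 but 6⁶ = 46656 reaches it, so n = 6.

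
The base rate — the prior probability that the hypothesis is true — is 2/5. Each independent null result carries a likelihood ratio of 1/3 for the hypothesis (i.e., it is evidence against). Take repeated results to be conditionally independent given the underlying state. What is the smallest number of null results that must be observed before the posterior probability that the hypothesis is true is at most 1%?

4

Prior odds: 0.4 ÷ 0.6 = 2/3.
Likelihood ratio per null result = 1/3.
Target odds: 0.01 ÷ 0.99 = 1/99.
Require (1/3)ⁿ ≤ 1/99 ÷ (2/3) = 1/66.
(1/3)³ = 1/27 is still above 1/66 but (1/3)⁴ = 1/81 is at or below it, so n = 4.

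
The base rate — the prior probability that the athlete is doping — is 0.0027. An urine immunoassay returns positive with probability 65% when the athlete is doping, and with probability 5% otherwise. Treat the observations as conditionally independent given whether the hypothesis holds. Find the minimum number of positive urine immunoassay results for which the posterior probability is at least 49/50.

4

Prior odds = 0.0027/0.9973 = 27/9973.
Likelihood ratio of a positive result = 0.65/0.05 = 13.
Target posterior odds = 0.98/0.02 = 49.
Require 13ⁿ ≥ 49 ÷ (27/9973) = 488677/27.
13³ = 2197 falls short of 488677/27 but 13⁴ = 28561 reaches it, so n = 4.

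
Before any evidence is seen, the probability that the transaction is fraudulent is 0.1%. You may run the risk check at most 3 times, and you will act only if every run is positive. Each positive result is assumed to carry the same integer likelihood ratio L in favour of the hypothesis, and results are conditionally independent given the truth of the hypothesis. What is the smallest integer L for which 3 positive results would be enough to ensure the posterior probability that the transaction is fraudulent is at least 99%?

47

Prior odds = 0.001/0.999 = 1/999.
Target odds = 0.99/0.01 = 99.
Need L³ ≥ 99 ÷ (1/999) = 98901.
46³ = 97336 < 98901 ≤ 103823 = 47³, so L = 47.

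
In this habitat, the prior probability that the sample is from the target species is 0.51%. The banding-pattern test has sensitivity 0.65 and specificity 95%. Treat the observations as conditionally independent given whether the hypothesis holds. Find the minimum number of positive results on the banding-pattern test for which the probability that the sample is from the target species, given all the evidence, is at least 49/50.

Prior odds = 0.0051/0.9949 = 51/9949.
False-positive rate = 1 − 0.95 = 0.05; likelihood ratio of a positive = 0.65/0.05 = 13.
Target posterior odds = 0.98/0.02 = 49.
Require 13ⁿ ≥ 49 ÷ (51/9949) = 487501/51.
13³ = 2197 falls short of 487501/51 but 13⁴ = 28561 reaches it, so n = 4.

4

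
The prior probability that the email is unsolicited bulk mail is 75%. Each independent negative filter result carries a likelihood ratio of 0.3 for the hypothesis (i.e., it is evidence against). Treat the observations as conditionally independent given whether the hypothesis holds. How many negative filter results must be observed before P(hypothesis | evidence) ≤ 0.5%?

6

Prior odds: 0.75 ÷ 0.25 = 3.
Likelihood ratio per negative filter result = 0.3.
Target posterior odds = 0.005/0.995 = 1/199.
Need 3 × 0.3ⁿ ≤ 1/199, i.e. 0.3ⁿ ≤ 1/597.
0.3⁵ = 243/100000 is still above 1/597 but 0.3⁶ = 729/1000000 is at or below it, so n = 6.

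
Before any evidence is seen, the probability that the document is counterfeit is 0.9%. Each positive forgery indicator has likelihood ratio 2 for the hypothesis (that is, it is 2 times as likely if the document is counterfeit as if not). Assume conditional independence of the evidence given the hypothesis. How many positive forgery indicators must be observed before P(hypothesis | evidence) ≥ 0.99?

14

Prior odds: 0.009 ÷ 0.991 = 9/991.
Likelihood ratio per positive forgery indicator = 2.
Target posterior odds = 0.99/0.01 = 99.
Need (9/991) × 2ⁿ ≥ 99, i.e. 2ⁿ ≥ 10901.
2¹³ = 8192 falls short of 10901 but 2¹⁴ = 16384 reaches it, so n = 14.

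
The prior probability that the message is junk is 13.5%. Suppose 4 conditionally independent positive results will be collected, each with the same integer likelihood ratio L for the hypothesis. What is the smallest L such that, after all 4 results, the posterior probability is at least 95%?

Prior odds = 0.135/0.865 = 27/173.
Target odds = 0.95/0.05 = 19.
Need L⁴ ≥ 19 ÷ (27/173) = 3287/27.
3⁴ = 81 < 3287/27 ≤ 256 = 4⁴, so L = 4.

4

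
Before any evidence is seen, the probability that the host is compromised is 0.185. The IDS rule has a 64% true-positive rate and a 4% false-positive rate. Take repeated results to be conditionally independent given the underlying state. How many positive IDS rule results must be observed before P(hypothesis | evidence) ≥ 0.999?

4

Prior odds = 0.185/0.815 = 37/163.
Likelihood ratio of a positive result = 0.64/0.04 = 16.
Target odds: 0.999 ÷ 0.001 = 999.
Need (37/163) × 16ⁿ ≥ 999, i.e. 16ⁿ ≥ 4401.
16³ = 4096 falls short of 4401 but 16⁴ = 65536 reaches it, so n = 4.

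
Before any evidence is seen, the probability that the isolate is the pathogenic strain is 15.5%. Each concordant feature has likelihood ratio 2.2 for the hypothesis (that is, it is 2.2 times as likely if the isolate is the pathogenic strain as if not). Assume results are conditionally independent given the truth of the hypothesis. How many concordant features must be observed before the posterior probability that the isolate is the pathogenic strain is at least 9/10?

5

Prior odds = 0.155/0.845 = 31/169.
Likelihood ratio per concordant feature = 2.2.
Target odds: 0.9 ÷ 0.1 = 9.
Require 2.2ⁿ ≥ 9 ÷ (31/169) = 1521/31.
2.2⁴ = 23.4256 falls short of 1521/31 but 2.2⁵ = 51.53632 reaches it, so n = 5.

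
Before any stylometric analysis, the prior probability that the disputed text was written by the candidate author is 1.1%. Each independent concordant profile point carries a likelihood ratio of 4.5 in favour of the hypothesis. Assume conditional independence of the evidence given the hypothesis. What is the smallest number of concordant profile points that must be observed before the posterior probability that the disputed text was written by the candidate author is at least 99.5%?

Prior odds: 0.011 ÷ 0.989 = 11/989.
Likelihood ratio per concordant profile point = 4.5.
Target odds: 0.995 ÷ 0.005 = 199.
Require 4.5ⁿ ≥ 199 ÷ (11/989) = 196811/11.
4.5⁶ = 8303.765625 falls short of 196811/11 but 4.5⁷ = 4782969/128 reaches it, so n = 7.

7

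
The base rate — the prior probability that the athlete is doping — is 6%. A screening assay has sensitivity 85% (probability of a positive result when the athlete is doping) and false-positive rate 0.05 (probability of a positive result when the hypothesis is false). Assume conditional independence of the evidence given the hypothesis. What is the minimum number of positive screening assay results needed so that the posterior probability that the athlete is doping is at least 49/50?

Prior odds = 0.06/0.94 = 3/47.
Likelihood ratio of a positive result = 0.85/0.05 = 17.
Target posterior odds = 0.98/0.02 = 49.
Need (3/47) × 17ⁿ ≥ 49, i.e. 17ⁿ ≥ 2303/3.
17² = 289 falls short of 2303/3 but 17³ = 4913 reaches it, so n = 3.

3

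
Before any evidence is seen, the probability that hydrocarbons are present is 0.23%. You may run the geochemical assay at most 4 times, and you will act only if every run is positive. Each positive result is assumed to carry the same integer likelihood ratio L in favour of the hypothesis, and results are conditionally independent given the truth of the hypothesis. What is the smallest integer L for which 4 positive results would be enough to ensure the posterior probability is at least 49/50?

Prior odds = 0.0023/0.9977 = 23/9977.
Target odds = 0.98/0.02 = 49.
Need L⁴ ≥ 49 ÷ (23/9977) = 488873/23.
12⁴ = 20736 < 488873/23 ≤ 28561 = 13⁴, so L = 13.

13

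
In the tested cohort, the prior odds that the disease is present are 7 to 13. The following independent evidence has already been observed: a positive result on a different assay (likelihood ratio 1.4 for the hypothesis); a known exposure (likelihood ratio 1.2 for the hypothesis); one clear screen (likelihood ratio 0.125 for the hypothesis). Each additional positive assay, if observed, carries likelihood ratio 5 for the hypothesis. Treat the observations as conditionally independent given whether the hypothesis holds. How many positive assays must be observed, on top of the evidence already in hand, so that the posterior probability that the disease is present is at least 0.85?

3

Prior odds = 7/13.
Combined Bayes factor of the evidence already in hand = 1.4 × 1.2 × 0.125 = 0.21.
Odds after that evidence = (7/13) × 0.21 = 147/1300.
Target odds = 0.85/0.15 = 17/3.
Need 5ⁿ ≥ 17/3 ÷ (147/1300) = 22100/441.
5² = 25 falls short of 22100/441 but 5³ = 125 reaches it, so n = 3.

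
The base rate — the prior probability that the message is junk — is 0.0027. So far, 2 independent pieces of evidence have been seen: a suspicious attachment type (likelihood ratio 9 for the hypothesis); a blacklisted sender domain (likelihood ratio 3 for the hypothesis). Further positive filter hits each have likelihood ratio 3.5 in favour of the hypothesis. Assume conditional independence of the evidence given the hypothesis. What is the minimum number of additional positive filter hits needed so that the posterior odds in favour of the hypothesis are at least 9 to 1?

Prior odds = 0.0027/0.9973 = 27/9973.
Combined Bayes factor of the evidence already in hand = 9 × 3 = 27.
Odds after that evidence = (27/9973) × 27 = 729/9973.
Target odds = 9.
Need 3.5ⁿ ≥ 9 ÷ (729/9973) = 9973/81.
3.5³ = 42.875 falls short of 9973/81 but 3.5⁴ = 150.0625 reaches it, so n = 4.

4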